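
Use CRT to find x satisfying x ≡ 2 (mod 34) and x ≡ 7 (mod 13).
410

Using Chinese Remainder Theorem:
M = 34 × 13 = 442
M1 = 13, M2 = 34
y1 = 13^(-1) mod 34 = 21
y2 = 34^(-1) mod 13 = 5
x = (2×13×21 + 7×34×5) mod 442 = 410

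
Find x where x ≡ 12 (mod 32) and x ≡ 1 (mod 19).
172

Using Chinese Remainder Theorem:
M = 32 × 19 = 608
M1 = 19, M2 = 32
y1 = 19^(-1) mod 32 = 27
y2 = 32^(-1) mod 19 = 3
x = (12×19×27 + 1×32×3) mod 608 = 172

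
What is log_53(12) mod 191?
86

Baby-step giant-step with step n = ⌈√191⌉ = 14.
Baby steps 53^j mod 191 (j:value) for j=0..13: 0:1, 1:53, 2:135, 3:88, 4:80, 5:38, 6:104, 7:164, 8:97, 9:175, 10:107, 11:132, 12:120, 13:57.
Giant-step multiplier: 53^(-14) ≡ 53^(190-14) = 53^176 ≡ 60 (mod 191).
Giant steps γ_i = 12·60^i mod 191: γ_0=12, γ_1=147, γ_2=34, γ_3=130, γ_4=160, γ_5=50, γ_6=135 (in table at j=2).
x = i·n + j = 6·14 + 2 = 86.
Check: 53^86 ≡ 12 (mod 191).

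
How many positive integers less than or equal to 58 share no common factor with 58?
28

58 = 2 × 29
φ(n) = n × ∏(1 - 1/p) for each prime p dividing n
φ(58) = 58 × (1 - 1/2) × (1 - 1/29) = 28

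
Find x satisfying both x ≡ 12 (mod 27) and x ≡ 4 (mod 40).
444

Using Chinese Remainder Theorem:
M = 27 × 40 = 1080
M1 = 40, M2 = 27
y1 = 40^(-1) mod 27 = 25
y2 = 27^(-1) mod 40 = 3
x = (12×40×25 + 4×27×3) mod 1080 = 444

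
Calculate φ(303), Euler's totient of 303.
200

303 = 3 × 101
φ(n) = n × ∏(1 - 1/p) for each prime p dividing n
φ(303) = 303 × (1 - 1/3) × (1 - 1/101) = 200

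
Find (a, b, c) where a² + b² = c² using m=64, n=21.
(3655, 2688, 4537)

Euclid's formula: a = m² - n², b = 2mn, c = m² + n²
m = 64, n = 21
a = 64² - 21² = 4096 - 441 = 3655
b = 2 × 64 × 21 = 2688
c = 64² + 21² = 4096 + 441 = 4537
Verification: 3655² + 2688² = 13359025 + 7225344 = 20584369 = 4537² ✓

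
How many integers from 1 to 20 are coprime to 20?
8

20 = 2^2 × 5
φ(n) = n × ∏(1 - 1/p) for each prime p dividing n
φ(20) = 20 × (1 - 1/2) × (1 - 1/5) = 8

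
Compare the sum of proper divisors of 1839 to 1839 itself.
deficient

Proper divisors of 1839: sum = 1 + 3 + 613 = 617
Since 617 < 1839, 1839 is deficient.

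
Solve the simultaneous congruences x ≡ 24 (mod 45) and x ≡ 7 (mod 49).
1869

Using Chinese Remainder Theorem:
M = 45 × 49 = 2205
M1 = 49, M2 = 45
y1 = 49^(-1) mod 45 = 34
y2 = 45^(-1) mod 49 = 12
x = (24×49×34 + 7×45×12) mod 2205 = 1869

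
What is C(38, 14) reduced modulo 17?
0

Using Lucas' theorem:
Write n=38 and k=14 in base 17:
n in base 17: [2, 4]
k in base 17: [0, 14]
C(38,14) mod 17 = ∏ C(n_i, k_i) mod 17
Digit binomials (mod 17): C(2,0) = 1; C(4,14) = 0 (k_i > n_i)
Product: 1 × 0 = 0 ≡ 0 (mod 17)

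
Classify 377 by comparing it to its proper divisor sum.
deficient

Proper divisors of 377: sum = 1 + 13 + 29 = 43
Since 43 < 377, 377 is deficient.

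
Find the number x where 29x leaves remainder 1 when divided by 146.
141

gcd(29, 146) = 1, so the inverse exists.
Extended Euclidean algorithm on (146, 29):
146 = 5 × 29 + 1  ⟹  1 = (1)·146 + (-5)·29
So (-5)·29 ≡ 1 (mod 146), i.e. 29^(-1) ≡ -5 ≡ 141 (mod 146).
Check: 29 × 141 = 4089 ≡ 1 (mod 146)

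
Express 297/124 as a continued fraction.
[2; 2, 1, 1, 7, 1, 2]

Euclidean algorithm steps:
297 = 2 × 124 + 49
124 = 2 × 49 + 26
49 = 1 × 26 + 23
26 = 1 × 23 + 3
23 = 7 × 3 + 2
3 = 1 × 2 + 1
2 = 2 × 1 + 0
Continued fraction: [2; 2, 1, 1, 7, 1, 2]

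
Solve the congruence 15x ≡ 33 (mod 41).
x ≡ 35 (mod 41)

gcd(15, 41) = 1, which divides 33, so solutions exist.
Find 15^(-1) mod 41 by the extended Euclidean algorithm:
41 = 2 × 15 + 11  ⟹  11 = (1)·41 + (-2)·15
15 = 1 × 11 + 4  ⟹  4 = (-1)·41 + (3)·15
11 = 2 × 4 + 3  ⟹  3 = (3)·41 + (-8)·15
4 = 1 × 3 + 1  ⟹  1 = (-4)·41 + (11)·15
So (11)·15 ≡ 1 (mod 41), i.e. 15^(-1) ≡ 11 (mod 41).
x ≡ 11 × 33 = 363 ≡ 35 (mod 41).
Check: 15 × 35 = 525 ≡ 33 (mod 41).
Unique solution: x ≡ 35 (mod 41)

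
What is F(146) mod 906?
601

Matrix identity: Q^n = [[F_(n+1), F_n], [F_n, F_(n-1)]] with Q = [[1,1],[1,0]].
n = 146 = 10010010₂. Square-and-multiply, entries mod 906:
Q^1 = [[1,1],[1,0]]
Q^2 = (Q^1)² = [[2,1],[1,1]]
Q^4 = (Q^2)² = [[5,3],[3,2]]
Q^9 = (Q^4)²·Q = [[55,34],[34,21]]
Q^18 = (Q^9)² = [[557,772],[772,691]]
Q^36 = (Q^18)² = [[233,378],[378,761]]
Q^73 = (Q^36)²·Q = [[313,571],[571,648]]
Q^146 = (Q^73)² = [[2,601],[601,307]]
F_146 mod 906 = Q^146[0][1] = 601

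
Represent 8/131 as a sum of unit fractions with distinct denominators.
1/17 + 1/446 + 1/331081 + 1/328843554602

Greedy algorithm:
8/131: ceiling(131/8) = 17, use 1/17
5/2227: ceiling(2227/5) = 446, use 1/446
3/993242: ceiling(993242/3) = 331081, use 1/331081
1/328843554602: ceiling(328843554602/1) = 328843554602, use 1/328843554602
Result: 8/131 = 1/17 + 1/446 + 1/331081 + 1/328843554602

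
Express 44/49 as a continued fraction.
[0; 1, 8, 1, 4]

Euclidean algorithm steps:
44 = 0 × 49 + 44
49 = 1 × 44 + 5
44 = 8 × 5 + 4
5 = 1 × 4 + 1
4 = 4 × 1 + 0
Continued fraction: [0; 1, 8, 1, 4]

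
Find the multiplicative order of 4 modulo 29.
14

29 is prime, so ord(4) divides φ(29) = 28.
Divisors of 28: 1, 2, 4, 7, 14, 28.
Repeated squaring: 4^1 ≡ 4, 4^2 ≡ 16, 4^4 ≡ 24, 4^8 ≡ 25, 4^16 ≡ 16 (mod 29).
Test 4^d mod 29 for each divisor d in increasing order:
4^1 ≡ 4
4^2 ≡ 16
4^4 ≡ 24
4^7 = 4^4·4^2·4^1 ≡ 28
4^14 = 4^8·4^4·4^2 ≡ 1  ← first divisor giving 1
The order is 14.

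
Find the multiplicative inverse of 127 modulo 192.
127

gcd(127, 192) = 1, so the inverse exists.
Extended Euclidean algorithm on (192, 127):
192 = 1 × 127 + 65  ⟹  65 = (1)·192 + (-1)·127
127 = 1 × 65 + 62  ⟹  62 = (-1)·192 + (2)·127
65 = 1 × 62 + 3  ⟹  3 = (2)·192 + (-3)·127
62 = 20 × 3 + 2  ⟹  2 = (-41)·192 + (62)·127
3 = 1 × 2 + 1  ⟹  1 = (43)·192 + (-65)·127
So (-65)·127 ≡ 1 (mod 192), i.e. 127^(-1) ≡ -65 ≡ 127 (mod 192).
Check: 127 × 127 = 16129 ≡ 1 (mod 192)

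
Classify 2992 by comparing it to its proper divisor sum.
abundant

Proper divisors of 2992: sum = 1 + 2 + 4 + 8 + 11 + 16 + 17 + 22 + ... + 272 + 374 + 748 + 1496 (19 divisors) = 3704
Since 3704 > 2992, 2992 is abundant.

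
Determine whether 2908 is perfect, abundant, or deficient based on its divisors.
deficient

Proper divisors of 2908: sum = 1 + 2 + 4 + 727 + 1454 = 2188
Since 2188 < 2908, 2908 is deficient.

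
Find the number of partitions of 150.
40853235313

p(n) counts ways to write n as a sum of positive integers (order ignored).
Euler's pentagonal recurrence: p(k) = p(k-1) + p(k-2) - p(k-5) - p(k-7) + p(k-12) + p(k-15) - ... (offsets j(3j∓1)/2, signs ++--, p(0)=1, p(<0)=0).
DP table for k = 0..149: p(0)=1, p(1)=1, p(2)=2, p(3)=3, p(4)=5, p(5)=7, p(6)=11, p(7)=15, p(8)=22, p(9)=30, p(10)=42, p(11)=56, p(12)=77, p(13)=101, p(14)=135, p(15)=176, p(16)=231, p(17)=297, p(18)=385, p(19)=490, p(20)=627, p(21)=792, p(22)=1002, p(23)=1255, p(24)=1575, p(25)=1958, p(26)=2436, p(27)=3010, p(28)=3718, p(29)=4565, p(30)=5604, p(31)=6842, p(32)=8349, p(33)=10143, p(34)=12310, p(35)=14883, p(36)=17977, p(37)=21637, p(38)=26015, p(39)=31185, p(40)=37338, p(41)=44583, p(42)=53174, p(43)=63261, p(44)=75175, p(45)=89134, p(46)=105558, p(47)=124754, p(48)=147273, p(49)=173525, p(50)=204226, p(51)=239943, p(52)=281589, p(53)=329931, p(54)=386155, p(55)=451276, p(56)=526823, p(57)=614154, p(58)=715220, p(59)=831820, p(60)=966467, p(61)=1121505, p(62)=1300156, p(63)=1505499, p(64)=1741630, p(65)=2012558, p(66)=2323520, p(67)=2679689, p(68)=3087735, p(69)=3554345, p(70)=4087968, p(71)=4697205, p(72)=5392783, p(73)=6185689, p(74)=7089500, p(75)=8118264, p(76)=9289091, p(77)=10619863, p(78)=12132164, p(79)=13848650, p(80)=15796476, p(81)=18004327, p(82)=20506255, p(83)=23338469, p(84)=26543660, p(85)=30167357, p(86)=34262962, p(87)=38887673, p(88)=44108109, p(89)=49995925, p(90)=56634173, p(91)=64112359, p(92)=72533807, p(93)=82010177, p(94)=92669720, p(95)=104651419, p(96)=118114304, p(97)=133230930, p(98)=150198136, p(99)=169229875, p(100)=190569292, p(101)=214481126, p(102)=241265379, p(103)=271248950, p(104)=304801365, p(105)=342325709, p(106)=384276336, p(107)=431149389, p(108)=483502844, p(109)=541946240, p(110)=607163746, p(111)=679903203, p(112)=761002156, p(113)=851376628, p(114)=952050665, p(115)=1064144451, p(116)=1188908248, p(117)=1327710076, p(118)=1482074143, p(119)=1653668665, p(120)=1844349560, p(121)=2056148051, p(122)=2291320912, p(123)=2552338241, p(124)=2841940500, p(125)=3163127352, p(126)=3519222692, p(127)=3913864295, p(128)=4351078600, p(129)=4835271870, p(130)=5371315400, p(131)=5964539504, p(132)=6620830889, p(133)=7346629512, p(134)=8149040695, p(135)=9035836076, p(136)=10015581680, p(137)=11097645016, p(138)=12292341831, p(139)=13610949895, p(140)=15065878135, p(141)=16670689208, p(142)=18440293320, p(143)=20390982757, p(144)=22540654445, p(145)=24908858009, p(146)=27517052599, p(147)=30388671978, p(148)=33549419497, p(149)=37027355200.
Final step: p(150) = p(149) + p(148) - p(145) - p(143) + p(138) + p(135) - p(128) - p(124) + p(115) + p(110) - p(99) - p(93) + p(80) + p(73) - p(58) - p(50) + p(33) + p(24) - p(5)
= 37027355200 + 33549419497 - 24908858009 - 20390982757 + 12292341831 + 9035836076 - 4351078600 - 2841940500 + 1064144451 + 607163746 - 169229875 - 82010177 + 15796476 + 6185689 - 715220 - 204226 + 10143 + 1575 - 7
= 40853235313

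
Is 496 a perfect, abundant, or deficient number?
perfect

Proper divisors of 496: sum = 1 + 2 + 4 + 8 + 16 + 31 + 62 + 124 + 248 = 496
Since 496 = 496, 496 is perfect.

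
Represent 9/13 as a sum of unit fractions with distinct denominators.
1/2 + 1/6 + 1/39

Greedy algorithm:
9/13: ceiling(13/9) = 2, use 1/2
5/26: ceiling(26/5) = 6, use 1/6
1/39: ceiling(39/1) = 39, use 1/39
Result: 9/13 = 1/2 + 1/6 + 1/39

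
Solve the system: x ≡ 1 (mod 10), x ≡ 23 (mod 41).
351

Using Chinese Remainder Theorem:
M = 10 × 41 = 410
M1 = 41, M2 = 10
y1 = 41^(-1) mod 10 = 1
y2 = 10^(-1) mod 41 = 37
x = (1×41×1 + 23×10×37) mod 410 = 351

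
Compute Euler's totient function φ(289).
272

289 = 17^2
φ(n) = n × ∏(1 - 1/p) for each prime p dividing n
φ(289) = 289 × (1 - 1/17) = 272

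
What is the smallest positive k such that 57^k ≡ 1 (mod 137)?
136

137 is prime, so ord(57) divides φ(137) = 136.
Divisors of 136: 1, 2, 4, 8, 17, 34, 68, 136.
Repeated squaring: 57^1 ≡ 57, 57^2 ≡ 98, 57^4 ≡ 14, 57^8 ≡ 59, 57^16 ≡ 56, 57^32 ≡ 122, 57^64 ≡ 88, 57^128 ≡ 72 (mod 137).
Test 57^d mod 137 for each divisor d in increasing order:
57^1 ≡ 57
57^2 ≡ 98
57^4 ≡ 14
57^8 ≡ 59
57^17 = 57^16·57^1 ≡ 41
57^34 = 57^32·57^2 ≡ 37
57^68 = 57^64·57^4 ≡ 136
57^136 = 57^128·57^8 ≡ 1  ← first divisor giving 1
The order is 136.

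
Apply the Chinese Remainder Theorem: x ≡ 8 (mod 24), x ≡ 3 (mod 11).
80

Using Chinese Remainder Theorem:
M = 24 × 11 = 264
M1 = 11, M2 = 24
y1 = 11^(-1) mod 24 = 11
y2 = 24^(-1) mod 11 = 6
x = (8×11×11 + 3×24×6) mod 264 = 80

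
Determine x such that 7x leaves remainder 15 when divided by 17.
x ≡ 7 (mod 17)

gcd(7, 17) = 1, which divides 15, so solutions exist.
Find 7^(-1) mod 17 by the extended Euclidean algorithm:
17 = 2 × 7 + 3  ⟹  3 = (1)·17 + (-2)·7
7 = 2 × 3 + 1  ⟹  1 = (-2)·17 + (5)·7
So (5)·7 ≡ 1 (mod 17), i.e. 7^(-1) ≡ 5 (mod 17).
x ≡ 5 × 15 = 75 ≡ 7 (mod 17).
Check: 7 × 7 = 49 ≡ 15 (mod 17).
Unique solution: x ≡ 7 (mod 17)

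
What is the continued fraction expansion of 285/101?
[2; 1, 4, 1, 1, 1, 1, 3]

Euclidean algorithm steps:
285 = 2 × 101 + 83
101 = 1 × 83 + 18
83 = 4 × 18 + 11
18 = 1 × 11 + 7
11 = 1 × 7 + 4
7 = 1 × 4 + 3
4 = 1 × 3 + 1
3 = 3 × 1 + 0
Continued fraction: [2; 1, 4, 1, 1, 1, 1, 3]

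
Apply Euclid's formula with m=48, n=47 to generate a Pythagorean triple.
(95, 4512, 4513)

Euclid's formula: a = m² - n², b = 2mn, c = m² + n²
m = 48, n = 47
a = 48² - 47² = 2304 - 2209 = 95
b = 2 × 48 × 47 = 4512
c = 48² + 47² = 2304 + 2209 = 4513
Verification: 95² + 4512² = 9025 + 20358144 = 20367169 = 4513² ✓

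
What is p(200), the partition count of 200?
3972999029388

p(n) counts ways to write n as a sum of positive integers (order ignored).
Euler's pentagonal recurrence: p(k) = p(k-1) + p(k-2) - p(k-5) - p(k-7) + p(k-12) + p(k-15) - ... (offsets j(3j∓1)/2, signs ++--, p(0)=1, p(<0)=0).
DP table for k = 0..199: p(0)=1, p(1)=1, p(2)=2, p(3)=3, p(4)=5, p(5)=7, p(6)=11, p(7)=15, p(8)=22, p(9)=30, p(10)=42, p(11)=56, p(12)=77, p(13)=101, p(14)=135, p(15)=176, p(16)=231, p(17)=297, p(18)=385, p(19)=490, p(20)=627, p(21)=792, p(22)=1002, p(23)=1255, p(24)=1575, p(25)=1958, p(26)=2436, p(27)=3010, p(28)=3718, p(29)=4565, p(30)=5604, p(31)=6842, p(32)=8349, p(33)=10143, p(34)=12310, p(35)=14883, p(36)=17977, p(37)=21637, p(38)=26015, p(39)=31185, p(40)=37338, p(41)=44583, p(42)=53174, p(43)=63261, p(44)=75175, p(45)=89134, p(46)=105558, p(47)=124754, p(48)=147273, p(49)=173525, p(50)=204226, p(51)=239943, p(52)=281589, p(53)=329931, p(54)=386155, p(55)=451276, p(56)=526823, p(57)=614154, p(58)=715220, p(59)=831820, p(60)=966467, p(61)=1121505, p(62)=1300156, p(63)=1505499, p(64)=1741630, p(65)=2012558, p(66)=2323520, p(67)=2679689, p(68)=3087735, p(69)=3554345, p(70)=4087968, p(71)=4697205, p(72)=5392783, p(73)=6185689, p(74)=7089500, p(75)=8118264, p(76)=9289091, p(77)=10619863, p(78)=12132164, p(79)=13848650, p(80)=15796476, p(81)=18004327, p(82)=20506255, p(83)=23338469, p(84)=26543660, p(85)=30167357, p(86)=34262962, p(87)=38887673, p(88)=44108109, p(89)=49995925, p(90)=56634173, p(91)=64112359, p(92)=72533807, p(93)=82010177, p(94)=92669720, p(95)=104651419, p(96)=118114304, p(97)=133230930, p(98)=150198136, p(99)=169229875, p(100)=190569292, p(101)=214481126, p(102)=241265379, p(103)=271248950, p(104)=304801365, p(105)=342325709, p(106)=384276336, p(107)=431149389, p(108)=483502844, p(109)=541946240, p(110)=607163746, p(111)=679903203, p(112)=761002156, p(113)=851376628, p(114)=952050665, p(115)=1064144451, p(116)=1188908248, p(117)=1327710076, p(118)=1482074143, p(119)=1653668665, p(120)=1844349560, p(121)=2056148051, p(122)=2291320912, p(123)=2552338241, p(124)=2841940500, p(125)=3163127352, p(126)=3519222692, p(127)=3913864295, p(128)=4351078600, p(129)=4835271870, p(130)=5371315400, p(131)=5964539504, p(132)=6620830889, p(133)=7346629512, p(134)=8149040695, p(135)=9035836076, p(136)=10015581680, p(137)=11097645016, p(138)=12292341831, p(139)=13610949895, p(140)=15065878135, p(141)=16670689208, p(142)=18440293320, p(143)=20390982757, p(144)=22540654445, p(145)=24908858009, p(146)=27517052599, p(147)=30388671978, p(148)=33549419497, p(149)=37027355200, p(150)=40853235313, p(151)=45060624582, p(152)=49686288421, p(153)=54770336324, p(154)=60356673280, p(155)=66493182097, p(156)=73232243759, p(157)=80630964769, p(158)=88751778802, p(159)=97662728555, p(160)=107438159466, p(161)=118159068427, p(162)=129913904637, p(163)=142798995930, p(164)=156919475295, p(165)=172389800255, p(166)=189334822579, p(167)=207890420102, p(168)=228204732751, p(169)=250438925115, p(170)=274768617130, p(171)=301384802048, p(172)=330495499613, p(173)=362326859895, p(174)=397125074750, p(175)=435157697830, p(176)=476715857290, p(177)=522115831195, p(178)=571701605655, p(179)=625846753120, p(180)=684957390936, p(181)=749474411781, p(182)=819876908323, p(183)=896684817527, p(184)=980462880430, p(185)=1071823774337, p(186)=1171432692373, p(187)=1280011042268, p(188)=1398341745571, p(189)=1527273599625, p(190)=1667727404093, p(191)=1820701100652, p(192)=1987276856363, p(193)=2168627105469, p(194)=2366022741845, p(195)=2580840212973, p(196)=2814570987591, p(197)=3068829878530, p(198)=3345365983698, p(199)=3646072432125.
Final step: p(200) = p(199) + p(198) - p(195) - p(193) + p(188) + p(185) - p(178) - p(174) + p(165) + p(160) - p(149) - p(143) + p(130) + p(123) - p(108) - p(100) + p(83) + p(74) - p(55) - p(45) + p(24) + p(13)
= 3646072432125 + 3345365983698 - 2580840212973 - 2168627105469 + 1398341745571 + 1071823774337 - 571701605655 - 397125074750 + 172389800255 + 107438159466 - 37027355200 - 20390982757 + 5371315400 + 2552338241 - 483502844 - 190569292 + 23338469 + 7089500 - 451276 - 89134 + 1575 + 101
= 3972999029388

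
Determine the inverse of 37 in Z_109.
56

gcd(37, 109) = 1, so the inverse exists.
Extended Euclidean algorithm on (109, 37):
109 = 2 × 37 + 35  ⟹  35 = (1)·109 + (-2)·37
37 = 1 × 35 + 2  ⟹  2 = (-1)·109 + (3)·37
35 = 17 × 2 + 1  ⟹  1 = (18)·109 + (-53)·37
So (-53)·37 ≡ 1 (mod 109), i.e. 37^(-1) ≡ -53 ≡ 56 (mod 109).
Check: 37 × 56 = 2072 ≡ 1 (mod 109)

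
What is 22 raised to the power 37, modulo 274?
236

Repeated squaring. Binary of 37 = 100101.
22^1 ≡ 22 (mod 274); 22^2 ≡ 210 (mod 274); 22^4 ≡ 260 (mod 274); 22^8 ≡ 196 (mod 274); 22^16 ≡ 56 (mod 274); 22^32 ≡ 122 (mod 274)
22^37 = 22^1 × 22^4 × 22^32 ≡ 236 (mod 274)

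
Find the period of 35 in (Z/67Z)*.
33

67 is prime, so ord(35) divides φ(67) = 66.
Divisors of 66: 1, 2, 3, 6, 11, 22, 33, 66.
Repeated squaring: 35^1 ≡ 35, 35^2 ≡ 19, 35^4 ≡ 26, 35^8 ≡ 6, 35^16 ≡ 36, 35^32 ≡ 23, 35^64 ≡ 60 (mod 67).
Test 35^d mod 67 for each divisor d in increasing order:
35^1 ≡ 35
35^2 ≡ 19
35^3 = 35^2·35^1 ≡ 62
35^6 = 35^4·35^2 ≡ 25
35^11 = 35^8·35^2·35^1 ≡ 37
35^22 = 35^16·35^4·35^2 ≡ 29
35^33 = 35^32·35^1 ≡ 1  ← first divisor giving 1
The order is 33.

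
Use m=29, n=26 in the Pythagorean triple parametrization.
(165, 1508, 1517)

Euclid's formula: a = m² - n², b = 2mn, c = m² + n²
m = 29, n = 26
a = 29² - 26² = 841 - 676 = 165
b = 2 × 29 × 26 = 1508
c = 29² + 26² = 841 + 676 = 1517
Verification: 165² + 1508² = 27225 + 2274064 = 2301289 = 1517² ✓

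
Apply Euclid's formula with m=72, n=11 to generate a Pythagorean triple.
(5063, 1584, 5305)

Euclid's formula: a = m² - n², b = 2mn, c = m² + n²
m = 72, n = 11
a = 72² - 11² = 5184 - 121 = 5063
b = 2 × 72 × 11 = 1584
c = 72² + 11² = 5184 + 121 = 5305
Verification: 5063² + 1584² = 25633969 + 2509056 = 28143025 = 5305² ✓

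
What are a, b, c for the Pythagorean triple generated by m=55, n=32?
(2001, 3520, 4049)

Euclid's formula: a = m² - n², b = 2mn, c = m² + n²
m = 55, n = 32
a = 55² - 32² = 3025 - 1024 = 2001
b = 2 × 55 × 32 = 3520
c = 55² + 32² = 3025 + 1024 = 4049
Verification: 2001² + 3520² = 4004001 + 12390400 = 16394401 = 4049² ✓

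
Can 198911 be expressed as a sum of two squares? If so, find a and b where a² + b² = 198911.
Not possible

Factorization: 198911 = 19^3 × 29
By Fermat: n is sum of two squares iff every prime p ≡ 3 (mod 4) appears to even power.
Prime(s) ≡ 3 (mod 4) with odd exponent: [(19, 3)]
Therefore 198911 cannot be expressed as a² + b².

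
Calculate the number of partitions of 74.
7089500

p(n) counts ways to write n as a sum of positive integers (order ignored).
Euler's pentagonal recurrence: p(k) = p(k-1) + p(k-2) - p(k-5) - p(k-7) + p(k-12) + p(k-15) - ... (offsets j(3j∓1)/2, signs ++--, p(0)=1, p(<0)=0).
DP table for k = 0..73: p(0)=1, p(1)=1, p(2)=2, p(3)=3, p(4)=5, p(5)=7, p(6)=11, p(7)=15, p(8)=22, p(9)=30, p(10)=42, p(11)=56, p(12)=77, p(13)=101, p(14)=135, p(15)=176, p(16)=231, p(17)=297, p(18)=385, p(19)=490, p(20)=627, p(21)=792, p(22)=1002, p(23)=1255, p(24)=1575, p(25)=1958, p(26)=2436, p(27)=3010, p(28)=3718, p(29)=4565, p(30)=5604, p(31)=6842, p(32)=8349, p(33)=10143, p(34)=12310, p(35)=14883, p(36)=17977, p(37)=21637, p(38)=26015, p(39)=31185, p(40)=37338, p(41)=44583, p(42)=53174, p(43)=63261, p(44)=75175, p(45)=89134, p(46)=105558, p(47)=124754, p(48)=147273, p(49)=173525, p(50)=204226, p(51)=239943, p(52)=281589, p(53)=329931, p(54)=386155, p(55)=451276, p(56)=526823, p(57)=614154, p(58)=715220, p(59)=831820, p(60)=966467, p(61)=1121505, p(62)=1300156, p(63)=1505499, p(64)=1741630, p(65)=2012558, p(66)=2323520, p(67)=2679689, p(68)=3087735, p(69)=3554345, p(70)=4087968, p(71)=4697205, p(72)=5392783, p(73)=6185689.
Final step: p(74) = p(73) + p(72) - p(69) - p(67) + p(62) + p(59) - p(52) - p(48) + p(39) + p(34) - p(23) - p(17) + p(4)
= 6185689 + 5392783 - 3554345 - 2679689 + 1300156 + 831820 - 281589 - 147273 + 31185 + 12310 - 1255 - 297 + 5
= 7089500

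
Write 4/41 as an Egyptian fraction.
1/11 + 1/151 + 1/34051 + 1/2318907151

Greedy algorithm:
4/41: ceiling(41/4) = 11, use 1/11
3/451: ceiling(451/3) = 151, use 1/151
2/68101: ceiling(68101/2) = 34051, use 1/34051
1/2318907151: ceiling(2318907151/1) = 2318907151, use 1/2318907151
Result: 4/41 = 1/11 + 1/151 + 1/34051 + 1/2318907151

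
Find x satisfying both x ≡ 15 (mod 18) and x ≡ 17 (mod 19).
321

Using Chinese Remainder Theorem:
M = 18 × 19 = 342
M1 = 19, M2 = 18
y1 = 19^(-1) mod 18 = 1
y2 = 18^(-1) mod 19 = 18
x = (15×19×1 + 17×18×18) mod 342 = 321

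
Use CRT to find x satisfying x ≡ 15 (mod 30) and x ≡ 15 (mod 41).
15

Using Chinese Remainder Theorem:
M = 30 × 41 = 1230
M1 = 41, M2 = 30
y1 = 41^(-1) mod 30 = 11
y2 = 30^(-1) mod 41 = 26
x = (15×41×11 + 15×30×26) mod 1230 = 15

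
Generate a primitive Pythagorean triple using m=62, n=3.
(3835, 372, 3853)

Euclid's formula: a = m² - n², b = 2mn, c = m² + n²
m = 62, n = 3
a = 62² - 3² = 3844 - 9 = 3835
b = 2 × 62 × 3 = 372
c = 62² + 3² = 3844 + 9 = 3853
Verification: 3835² + 372² = 14707225 + 138384 = 14845609 = 3853² ✓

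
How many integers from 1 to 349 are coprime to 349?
348

349 = 349
φ(n) = n × ∏(1 - 1/p) for each prime p dividing n
φ(349) = 349 × (1 - 1/349) = 348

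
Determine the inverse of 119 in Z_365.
319

gcd(119, 365) = 1, so the inverse exists.
Extended Euclidean algorithm on (365, 119):
365 = 3 × 119 + 8  ⟹  8 = (1)·365 + (-3)·119
119 = 14 × 8 + 7  ⟹  7 = (-14)·365 + (43)·119
8 = 1 × 7 + 1  ⟹  1 = (15)·365 + (-46)·119
So (-46)·119 ≡ 1 (mod 365), i.e. 119^(-1) ≡ -46 ≡ 319 (mod 365).
Check: 119 × 319 = 37961 ≡ 1 (mod 365)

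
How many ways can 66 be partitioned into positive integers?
2323520

p(n) counts ways to write n as a sum of positive integers (order ignored).
Euler's pentagonal recurrence: p(k) = p(k-1) + p(k-2) - p(k-5) - p(k-7) + p(k-12) + p(k-15) - ... (offsets j(3j∓1)/2, signs ++--, p(0)=1, p(<0)=0).
DP table for k = 0..65: p(0)=1, p(1)=1, p(2)=2, p(3)=3, p(4)=5, p(5)=7, p(6)=11, p(7)=15, p(8)=22, p(9)=30, p(10)=42, p(11)=56, p(12)=77, p(13)=101, p(14)=135, p(15)=176, p(16)=231, p(17)=297, p(18)=385, p(19)=490, p(20)=627, p(21)=792, p(22)=1002, p(23)=1255, p(24)=1575, p(25)=1958, p(26)=2436, p(27)=3010, p(28)=3718, p(29)=4565, p(30)=5604, p(31)=6842, p(32)=8349, p(33)=10143, p(34)=12310, p(35)=14883, p(36)=17977, p(37)=21637, p(38)=26015, p(39)=31185, p(40)=37338, p(41)=44583, p(42)=53174, p(43)=63261, p(44)=75175, p(45)=89134, p(46)=105558, p(47)=124754, p(48)=147273, p(49)=173525, p(50)=204226, p(51)=239943, p(52)=281589, p(53)=329931, p(54)=386155, p(55)=451276, p(56)=526823, p(57)=614154, p(58)=715220, p(59)=831820, p(60)=966467, p(61)=1121505, p(62)=1300156, p(63)=1505499, p(64)=1741630, p(65)=2012558.
Final step: p(66) = p(65) + p(64) - p(61) - p(59) + p(54) + p(51) - p(44) - p(40) + p(31) + p(26) - p(15) - p(9)
= 2012558 + 1741630 - 1121505 - 831820 + 386155 + 239943 - 75175 - 37338 + 6842 + 2436 - 176 - 30
= 2323520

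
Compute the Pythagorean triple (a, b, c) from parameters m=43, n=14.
(1653, 1204, 2045)

Euclid's formula: a = m² - n², b = 2mn, c = m² + n²
m = 43, n = 14
a = 43² - 14² = 1849 - 196 = 1653
b = 2 × 43 × 14 = 1204
c = 43² + 14² = 1849 + 196 = 2045
Verification: 1653² + 1204² = 2732409 + 1449616 = 4182025 = 2045² ✓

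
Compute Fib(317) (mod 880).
277

Matrix identity: Q^n = [[F_(n+1), F_n], [F_n, F_(n-1)]] with Q = [[1,1],[1,0]].
n = 317 = 100111101₂. Square-and-multiply, entries mod 880:
Q^1 = [[1,1],[1,0]]
Q^2 = (Q^1)² = [[2,1],[1,1]]
Q^4 = (Q^2)² = [[5,3],[3,2]]
Q^9 = (Q^4)²·Q = [[55,34],[34,21]]
Q^19 = (Q^9)²·Q = [[605,661],[661,824]]
Q^39 = (Q^19)²·Q = [[715,386],[386,329]]
Q^79 = (Q^39)²·Q = [[165,221],[221,824]]
Q^158 = (Q^79)² = [[386,329],[329,57]]
Q^317 = (Q^158)²·Q = [[824,277],[277,547]]
F_317 mod 880 = Q^317[0][1] = 277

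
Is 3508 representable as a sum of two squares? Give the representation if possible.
12² + 58² (a=12, b=58)

Factorization: 3508 = 2^2 × 877
By Fermat: n is sum of two squares iff every prime p ≡ 3 (mod 4) appears to even power.
All primes ≡ 3 (mod 4) appear to even power.
Search a = 0, 1, 2, … for 3508 - a² a perfect square: first hit at a = 12: 3508 - 144 = 3364 = 58².
3508 = 12² + 58² = 144 + 3364 ✓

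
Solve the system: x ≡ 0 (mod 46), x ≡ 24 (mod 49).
1886

Using Chinese Remainder Theorem:
M = 46 × 49 = 2254
M1 = 49, M2 = 46
y1 = 49^(-1) mod 46 = 31
y2 = 46^(-1) mod 49 = 16
x = (0×49×31 + 24×46×16) mod 2254 = 1886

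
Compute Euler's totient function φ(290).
112

290 = 2 × 5 × 29
φ(n) = n × ∏(1 - 1/p) for each prime p dividing n
φ(290) = 290 × (1 - 1/2) × (1 - 1/5) × (1 - 1/29) = 112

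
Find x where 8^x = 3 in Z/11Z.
6

Baby-step giant-step with step n = ⌈√11⌉ = 4.
Baby steps 8^j mod 11 (j:value) for j=0..3: 0:1, 1:8, 2:9, 3:6.
Giant-step multiplier: 8^(-4) ≡ 8^(10-4) = 8^6 ≡ 3 (mod 11).
Giant steps γ_i = 3·3^i mod 11: γ_0=3, γ_1=9 (in table at j=2).
x = i·n + j = 1·4 + 2 = 6.
Check: 8^6 ≡ 3 (mod 11).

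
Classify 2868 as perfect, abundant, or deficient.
abundant

Proper divisors of 2868: sum = 1 + 2 + 3 + 4 + 6 + 12 + 239 + 478 + 717 + 956 + 1434 = 3852
Since 3852 > 2868, 2868 is abundant.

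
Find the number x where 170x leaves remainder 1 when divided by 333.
143

gcd(170, 333) = 1, so the inverse exists.
Extended Euclidean algorithm on (333, 170):
333 = 1 × 170 + 163  ⟹  163 = (1)·333 + (-1)·170
170 = 1 × 163 + 7  ⟹  7 = (-1)·333 + (2)·170
163 = 23 × 7 + 2  ⟹  2 = (24)·333 + (-47)·170
7 = 3 × 2 + 1  ⟹  1 = (-73)·333 + (143)·170
So (143)·170 ≡ 1 (mod 333), i.e. 170^(-1) ≡ 143 (mod 333).
Check: 170 × 143 = 24310 ≡ 1 (mod 333)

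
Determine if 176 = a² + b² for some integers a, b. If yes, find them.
Not possible

Factorization: 176 = 2^4 × 11
By Fermat: n is sum of two squares iff every prime p ≡ 3 (mod 4) appears to even power.
Prime(s) ≡ 3 (mod 4) with odd exponent: [(11, 1)]
Therefore 176 cannot be expressed as a² + b².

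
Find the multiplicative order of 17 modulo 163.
54

163 is prime, so ord(17) divides φ(163) = 162.
Divisors of 162: 1, 2, 3, 6, 9, 18, 27, 54, 81, 162.
Repeated squaring: 17^1 ≡ 17, 17^2 ≡ 126, 17^4 ≡ 65, 17^8 ≡ 150, 17^16 ≡ 6, 17^32 ≡ 36, 17^64 ≡ 155, 17^128 ≡ 64 (mod 163).
Test 17^d mod 163 for each divisor d in increasing order:
17^1 ≡ 17
17^2 ≡ 126
17^3 = 17^2·17^1 ≡ 23
17^6 = 17^4·17^2 ≡ 40
17^9 = 17^8·17^1 ≡ 105
17^18 = 17^16·17^2 ≡ 104
17^27 = 17^16·17^8·17^2·17^1 ≡ 162
17^54 = 17^32·17^16·17^4·17^2 ≡ 1  ← first divisor giving 1
The order is 54.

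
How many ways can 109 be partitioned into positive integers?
541946240

p(n) counts ways to write n as a sum of positive integers (order ignored).
Euler's pentagonal recurrence: p(k) = p(k-1) + p(k-2) - p(k-5) - p(k-7) + p(k-12) + p(k-15) - ... (offsets j(3j∓1)/2, signs ++--, p(0)=1, p(<0)=0).
DP table for k = 0..108: p(0)=1, p(1)=1, p(2)=2, p(3)=3, p(4)=5, p(5)=7, p(6)=11, p(7)=15, p(8)=22, p(9)=30, p(10)=42, p(11)=56, p(12)=77, p(13)=101, p(14)=135, p(15)=176, p(16)=231, p(17)=297, p(18)=385, p(19)=490, p(20)=627, p(21)=792, p(22)=1002, p(23)=1255, p(24)=1575, p(25)=1958, p(26)=2436, p(27)=3010, p(28)=3718, p(29)=4565, p(30)=5604, p(31)=6842, p(32)=8349, p(33)=10143, p(34)=12310, p(35)=14883, p(36)=17977, p(37)=21637, p(38)=26015, p(39)=31185, p(40)=37338, p(41)=44583, p(42)=53174, p(43)=63261, p(44)=75175, p(45)=89134, p(46)=105558, p(47)=124754, p(48)=147273, p(49)=173525, p(50)=204226, p(51)=239943, p(52)=281589, p(53)=329931, p(54)=386155, p(55)=451276, p(56)=526823, p(57)=614154, p(58)=715220, p(59)=831820, p(60)=966467, p(61)=1121505, p(62)=1300156, p(63)=1505499, p(64)=1741630, p(65)=2012558, p(66)=2323520, p(67)=2679689, p(68)=3087735, p(69)=3554345, p(70)=4087968, p(71)=4697205, p(72)=5392783, p(73)=6185689, p(74)=7089500, p(75)=8118264, p(76)=9289091, p(77)=10619863, p(78)=12132164, p(79)=13848650, p(80)=15796476, p(81)=18004327, p(82)=20506255, p(83)=23338469, p(84)=26543660, p(85)=30167357, p(86)=34262962, p(87)=38887673, p(88)=44108109, p(89)=49995925, p(90)=56634173, p(91)=64112359, p(92)=72533807, p(93)=82010177, p(94)=92669720, p(95)=104651419, p(96)=118114304, p(97)=133230930, p(98)=150198136, p(99)=169229875, p(100)=190569292, p(101)=214481126, p(102)=241265379, p(103)=271248950, p(104)=304801365, p(105)=342325709, p(106)=384276336, p(107)=431149389, p(108)=483502844.
Final step: p(109) = p(108) + p(107) - p(104) - p(102) + p(97) + p(94) - p(87) - p(83) + p(74) + p(69) - p(58) - p(52) + p(39) + p(32) - p(17) - p(9)
= 483502844 + 431149389 - 304801365 - 241265379 + 133230930 + 92669720 - 38887673 - 23338469 + 7089500 + 3554345 - 715220 - 281589 + 31185 + 8349 - 297 - 30
= 541946240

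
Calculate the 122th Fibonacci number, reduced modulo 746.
367

Matrix identity: Q^n = [[F_(n+1), F_n], [F_n, F_(n-1)]] with Q = [[1,1],[1,0]].
n = 122 = 1111010₂. Square-and-multiply, entries mod 746:
Q^1 = [[1,1],[1,0]]
Q^3 = (Q^1)²·Q = [[3,2],[2,1]]
Q^7 = (Q^3)²·Q = [[21,13],[13,8]]
Q^15 = (Q^7)²·Q = [[241,610],[610,377]]
Q^30 = (Q^15)² = [[485,250],[250,235]]
Q^61 = (Q^30)²·Q = [[285,71],[71,214]]
Q^122 = (Q^61)² = [[476,367],[367,109]]
F_122 mod 746 = Q^122[0][1] = 367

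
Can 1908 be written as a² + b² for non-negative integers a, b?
12² + 42² (a=12, b=42)

Factorization: 1908 = 2^2 × 3^2 × 53
By Fermat: n is sum of two squares iff every prime p ≡ 3 (mod 4) appears to even power.
All primes ≡ 3 (mod 4) appear to even power.
Search a = 0, 1, 2, … for 1908 - a² a perfect square: first hit at a = 12: 1908 - 144 = 1764 = 42².
1908 = 12² + 42² = 144 + 1764 ✓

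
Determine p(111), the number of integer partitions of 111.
679903203

p(n) counts ways to write n as a sum of positive integers (order ignored).
Euler's pentagonal recurrence: p(k) = p(k-1) + p(k-2) - p(k-5) - p(k-7) + p(k-12) + p(k-15) - ... (offsets j(3j∓1)/2, signs ++--, p(0)=1, p(<0)=0).
DP table for k = 0..110: p(0)=1, p(1)=1, p(2)=2, p(3)=3, p(4)=5, p(5)=7, p(6)=11, p(7)=15, p(8)=22, p(9)=30, p(10)=42, p(11)=56, p(12)=77, p(13)=101, p(14)=135, p(15)=176, p(16)=231, p(17)=297, p(18)=385, p(19)=490, p(20)=627, p(21)=792, p(22)=1002, p(23)=1255, p(24)=1575, p(25)=1958, p(26)=2436, p(27)=3010, p(28)=3718, p(29)=4565, p(30)=5604, p(31)=6842, p(32)=8349, p(33)=10143, p(34)=12310, p(35)=14883, p(36)=17977, p(37)=21637, p(38)=26015, p(39)=31185, p(40)=37338, p(41)=44583, p(42)=53174, p(43)=63261, p(44)=75175, p(45)=89134, p(46)=105558, p(47)=124754, p(48)=147273, p(49)=173525, p(50)=204226, p(51)=239943, p(52)=281589, p(53)=329931, p(54)=386155, p(55)=451276, p(56)=526823, p(57)=614154, p(58)=715220, p(59)=831820, p(60)=966467, p(61)=1121505, p(62)=1300156, p(63)=1505499, p(64)=1741630, p(65)=2012558, p(66)=2323520, p(67)=2679689, p(68)=3087735, p(69)=3554345, p(70)=4087968, p(71)=4697205, p(72)=5392783, p(73)=6185689, p(74)=7089500, p(75)=8118264, p(76)=9289091, p(77)=10619863, p(78)=12132164, p(79)=13848650, p(80)=15796476, p(81)=18004327, p(82)=20506255, p(83)=23338469, p(84)=26543660, p(85)=30167357, p(86)=34262962, p(87)=38887673, p(88)=44108109, p(89)=49995925, p(90)=56634173, p(91)=64112359, p(92)=72533807, p(93)=82010177, p(94)=92669720, p(95)=104651419, p(96)=118114304, p(97)=133230930, p(98)=150198136, p(99)=169229875, p(100)=190569292, p(101)=214481126, p(102)=241265379, p(103)=271248950, p(104)=304801365, p(105)=342325709, p(106)=384276336, p(107)=431149389, p(108)=483502844, p(109)=541946240, p(110)=607163746.
Final step: p(111) = p(110) + p(109) - p(106) - p(104) + p(99) + p(96) - p(89) - p(85) + p(76) + p(71) - p(60) - p(54) + p(41) + p(34) - p(19) - p(11)
= 607163746 + 541946240 - 384276336 - 304801365 + 169229875 + 118114304 - 49995925 - 30167357 + 9289091 + 4697205 - 966467 - 386155 + 44583 + 12310 - 490 - 56
= 679903203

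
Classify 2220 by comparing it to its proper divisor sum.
abundant

Proper divisors of 2220: sum = 1 + 2 + 3 + 4 + 5 + 6 + 10 + 12 + ... + 444 + 555 + 740 + 1110 (23 divisors) = 4164
Since 4164 > 2220, 2220 is abundant.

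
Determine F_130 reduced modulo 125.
90

Matrix identity: Q^n = [[F_(n+1), F_n], [F_n, F_(n-1)]] with Q = [[1,1],[1,0]].
n = 130 = 10000010₂. Square-and-multiply, entries mod 125:
Q^1 = [[1,1],[1,0]]
Q^2 = (Q^1)² = [[2,1],[1,1]]
Q^4 = (Q^2)² = [[5,3],[3,2]]
Q^8 = (Q^4)² = [[34,21],[21,13]]
Q^16 = (Q^8)² = [[97,112],[112,110]]
Q^32 = (Q^16)² = [[78,59],[59,19]]
Q^65 = (Q^32)²·Q = [[38,65],[65,98]]
Q^130 = (Q^65)² = [[44,90],[90,79]]
F_130 mod 125 = Q^130[0][1] = 90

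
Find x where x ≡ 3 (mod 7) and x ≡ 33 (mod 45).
213

Using Chinese Remainder Theorem:
M = 7 × 45 = 315
M1 = 45, M2 = 7
y1 = 45^(-1) mod 7 = 5
y2 = 7^(-1) mod 45 = 13
x = (3×45×5 + 33×7×13) mod 315 = 213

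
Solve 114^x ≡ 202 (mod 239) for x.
178

Baby-step giant-step with step n = ⌈√239⌉ = 16.
Baby steps 114^j mod 239 (j:value) for j=0..15: 0:1, 1:114, 2:90, 3:222, 4:213, 5:143, 6:50, 7:203, 8:198, 9:106, 10:134, 11:219, 12:110, 13:112, 14:101, 15:42.
Giant-step multiplier: 114^(-16) ≡ 114^(238-16) = 114^222 ≡ 30 (mod 239).
Giant steps γ_i = 202·30^i mod 239: γ_0=202, γ_1=85, γ_2=160, γ_3=20, γ_4=122, γ_5=75, γ_6=99, γ_7=102, γ_8=192, γ_9=24, γ_10=3, γ_11=90 (in table at j=2).
x = i·n + j = 11·16 + 2 = 178.
Check: 114^178 ≡ 202 (mod 239).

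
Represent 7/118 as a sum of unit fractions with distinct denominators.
1/17 + 1/2006

Greedy algorithm:
7/118: ceiling(118/7) = 17, use 1/17
1/2006: ceiling(2006/1) = 2006, use 1/2006
Result: 7/118 = 1/17 + 1/2006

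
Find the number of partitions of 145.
24908858009

p(n) counts ways to write n as a sum of positive integers (order ignored).
Euler's pentagonal recurrence: p(k) = p(k-1) + p(k-2) - p(k-5) - p(k-7) + p(k-12) + p(k-15) - ... (offsets j(3j∓1)/2, signs ++--, p(0)=1, p(<0)=0).
DP table for k = 0..144: p(0)=1, p(1)=1, p(2)=2, p(3)=3, p(4)=5, p(5)=7, p(6)=11, p(7)=15, p(8)=22, p(9)=30, p(10)=42, p(11)=56, p(12)=77, p(13)=101, p(14)=135, p(15)=176, p(16)=231, p(17)=297, p(18)=385, p(19)=490, p(20)=627, p(21)=792, p(22)=1002, p(23)=1255, p(24)=1575, p(25)=1958, p(26)=2436, p(27)=3010, p(28)=3718, p(29)=4565, p(30)=5604, p(31)=6842, p(32)=8349, p(33)=10143, p(34)=12310, p(35)=14883, p(36)=17977, p(37)=21637, p(38)=26015, p(39)=31185, p(40)=37338, p(41)=44583, p(42)=53174, p(43)=63261, p(44)=75175, p(45)=89134, p(46)=105558, p(47)=124754, p(48)=147273, p(49)=173525, p(50)=204226, p(51)=239943, p(52)=281589, p(53)=329931, p(54)=386155, p(55)=451276, p(56)=526823, p(57)=614154, p(58)=715220, p(59)=831820, p(60)=966467, p(61)=1121505, p(62)=1300156, p(63)=1505499, p(64)=1741630, p(65)=2012558, p(66)=2323520, p(67)=2679689, p(68)=3087735, p(69)=3554345, p(70)=4087968, p(71)=4697205, p(72)=5392783, p(73)=6185689, p(74)=7089500, p(75)=8118264, p(76)=9289091, p(77)=10619863, p(78)=12132164, p(79)=13848650, p(80)=15796476, p(81)=18004327, p(82)=20506255, p(83)=23338469, p(84)=26543660, p(85)=30167357, p(86)=34262962, p(87)=38887673, p(88)=44108109, p(89)=49995925, p(90)=56634173, p(91)=64112359, p(92)=72533807, p(93)=82010177, p(94)=92669720, p(95)=104651419, p(96)=118114304, p(97)=133230930, p(98)=150198136, p(99)=169229875, p(100)=190569292, p(101)=214481126, p(102)=241265379, p(103)=271248950, p(104)=304801365, p(105)=342325709, p(106)=384276336, p(107)=431149389, p(108)=483502844, p(109)=541946240, p(110)=607163746, p(111)=679903203, p(112)=761002156, p(113)=851376628, p(114)=952050665, p(115)=1064144451, p(116)=1188908248, p(117)=1327710076, p(118)=1482074143, p(119)=1653668665, p(120)=1844349560, p(121)=2056148051, p(122)=2291320912, p(123)=2552338241, p(124)=2841940500, p(125)=3163127352, p(126)=3519222692, p(127)=3913864295, p(128)=4351078600, p(129)=4835271870, p(130)=5371315400, p(131)=5964539504, p(132)=6620830889, p(133)=7346629512, p(134)=8149040695, p(135)=9035836076, p(136)=10015581680, p(137)=11097645016, p(138)=12292341831, p(139)=13610949895, p(140)=15065878135, p(141)=16670689208, p(142)=18440293320, p(143)=20390982757, p(144)=22540654445.
Final step: p(145) = p(144) + p(143) - p(140) - p(138) + p(133) + p(130) - p(123) - p(119) + p(110) + p(105) - p(94) - p(88) + p(75) + p(68) - p(53) - p(45) + p(28) + p(19) - p(0)
= 22540654445 + 20390982757 - 15065878135 - 12292341831 + 7346629512 + 5371315400 - 2552338241 - 1653668665 + 607163746 + 342325709 - 92669720 - 44108109 + 8118264 + 3087735 - 329931 - 89134 + 3718 + 490 - 1
= 24908858009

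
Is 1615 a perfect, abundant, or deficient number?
deficient

Proper divisors of 1615: sum = 1 + 5 + 17 + 19 + 85 + 95 + 323 = 545
Since 545 < 1615, 1615 is deficient.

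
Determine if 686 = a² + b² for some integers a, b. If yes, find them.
Not possible

Factorization: 686 = 2 × 7^3
By Fermat: n is sum of two squares iff every prime p ≡ 3 (mod 4) appears to even power.
Prime(s) ≡ 3 (mod 4) with odd exponent: [(7, 3)]
Therefore 686 cannot be expressed as a² + b².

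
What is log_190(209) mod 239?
139

Baby-step giant-step with step n = ⌈√239⌉ = 16.
Baby steps 190^j mod 239 (j:value) for j=0..15: 0:1, 1:190, 2:11, 3:178, 4:121, 5:46, 6:136, 7:28, 8:62, 9:69, 10:204, 11:42, 12:93, 13:223, 14:67, 15:63.
Giant-step multiplier: 190^(-16) ≡ 190^(238-16) = 190^222 ≡ 12 (mod 239).
Giant steps γ_i = 209·12^i mod 239: γ_0=209, γ_1=118, γ_2=221, γ_3=23, γ_4=37, γ_5=205, γ_6=70, γ_7=123, γ_8=42 (in table at j=11).
x = i·n + j = 8·16 + 11 = 139.
Check: 190^139 ≡ 209 (mod 239).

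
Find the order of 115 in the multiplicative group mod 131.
130

131 is prime, so ord(115) divides φ(131) = 130.
Divisors of 130: 1, 2, 5, 10, 13, 26, 65, 130.
Repeated squaring: 115^1 ≡ 115, 115^2 ≡ 125, 115^4 ≡ 36, 115^8 ≡ 117, 115^16 ≡ 65, 115^32 ≡ 33, 115^64 ≡ 41, 115^128 ≡ 109 (mod 131).
Test 115^d mod 131 for each divisor d in increasing order:
115^1 ≡ 115
115^2 ≡ 125
115^5 = 115^4·115^1 ≡ 79
115^10 = 115^8·115^2 ≡ 84
115^13 = 115^8·115^4·115^1 ≡ 73
115^26 = 115^16·115^8·115^2 ≡ 89
115^65 = 115^64·115^1 ≡ 130
115^130 = 115^128·115^2 ≡ 1  ← first divisor giving 1
The order is 130.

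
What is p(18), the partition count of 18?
385

p(n) counts ways to write n as a sum of positive integers (order ignored).
Euler's pentagonal recurrence: p(k) = p(k-1) + p(k-2) - p(k-5) - p(k-7) + p(k-12) + p(k-15) - ... (offsets j(3j∓1)/2, signs ++--, p(0)=1, p(<0)=0).
DP table for k = 0..17: p(0)=1, p(1)=1, p(2)=2, p(3)=3, p(4)=5, p(5)=7, p(6)=11, p(7)=15, p(8)=22, p(9)=30, p(10)=42, p(11)=56, p(12)=77, p(13)=101, p(14)=135, p(15)=176, p(16)=231, p(17)=297.
Final step: p(18) = p(17) + p(16) - p(13) - p(11) + p(6) + p(3)
= 297 + 231 - 101 - 56 + 11 + 3
= 385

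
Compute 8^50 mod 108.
64

Repeated squaring. Binary of 50 = 110010.
8^1 ≡ 8 (mod 108); 8^2 ≡ 64 (mod 108); 8^4 ≡ 100 (mod 108); 8^8 ≡ 64 (mod 108); 8^16 ≡ 100 (mod 108); 8^32 ≡ 64 (mod 108)
8^50 = 8^2 × 8^16 × 8^32 ≡ 64 (mod 108)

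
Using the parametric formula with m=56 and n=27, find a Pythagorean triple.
(2407, 3024, 3865)

Euclid's formula: a = m² - n², b = 2mn, c = m² + n²
m = 56, n = 27
a = 56² - 27² = 3136 - 729 = 2407
b = 2 × 56 × 27 = 3024
c = 56² + 27² = 3136 + 729 = 3865
Verification: 2407² + 3024² = 5793649 + 9144576 = 14938225 = 3865² ✓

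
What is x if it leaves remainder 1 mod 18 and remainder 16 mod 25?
91

Using Chinese Remainder Theorem:
M = 18 × 25 = 450
M1 = 25, M2 = 18
y1 = 25^(-1) mod 18 = 13
y2 = 18^(-1) mod 25 = 7
x = (1×25×13 + 16×18×7) mod 450 = 91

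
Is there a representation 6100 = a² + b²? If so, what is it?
4² + 78² (a=4, b=78)

Factorization: 6100 = 2^2 × 5^2 × 61
By Fermat: n is sum of two squares iff every prime p ≡ 3 (mod 4) appears to even power.
All primes ≡ 3 (mod 4) appear to even power.
Search a = 0, 1, 2, … for 6100 - a² a perfect square: first hit at a = 4: 6100 - 16 = 6084 = 78².
6100 = 4² + 78² = 16 + 6084 ✓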